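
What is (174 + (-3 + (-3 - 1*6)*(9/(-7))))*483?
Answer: 88182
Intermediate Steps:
(174 + (-3 + (-3 - 1*6)*(9/(-7))))*483 = (174 + (-3 + (-3 - 6)*(9*(-⅐))))*483 = (174 + (-3 - 9*(-9/7)))*483 = (174 + (-3 + 81/7))*483 = (174 + 60/7)*483 = (1278/7)*483 = 88182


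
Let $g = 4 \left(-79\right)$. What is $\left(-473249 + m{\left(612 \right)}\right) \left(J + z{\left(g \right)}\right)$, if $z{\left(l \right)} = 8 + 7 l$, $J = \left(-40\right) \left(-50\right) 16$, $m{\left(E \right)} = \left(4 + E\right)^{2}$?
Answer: $-2794656228$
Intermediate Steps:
$g = -316$
$J = 32000$ ($J = 2000 \cdot 16 = 32000$)
$\left(-473249 + m{\left(612 \right)}\right) \left(J + z{\left(g \right)}\right) = \left(-473249 + \left(4 + 612\right)^{2}\right) \left(32000 + \left(8 + 7 \left(-316\right)\right)\right) = \left(-473249 + 616^{2}\right) \left(32000 + \left(8 - 2212\right)\right) = \left(-473249 + 379456\right) \left(32000 - 2204\right) = \left(-93793\right) 29796 = -2794656228$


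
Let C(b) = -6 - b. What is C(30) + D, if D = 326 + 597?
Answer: 887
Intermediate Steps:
D = 923
C(30) + D = (-6 - 1*30) + 923 = (-6 - 30) + 923 = -36 + 923 = 887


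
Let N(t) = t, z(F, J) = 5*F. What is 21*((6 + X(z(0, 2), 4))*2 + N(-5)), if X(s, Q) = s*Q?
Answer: 147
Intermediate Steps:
X(s, Q) = Q*s
21*((6 + X(z(0, 2), 4))*2 + N(-5)) = 21*((6 + 4*(5*0))*2 - 5) = 21*((6 + 4*0)*2 - 5) = 21*((6 + 0)*2 - 5) = 21*(6*2 - 5) = 21*(12 - 5) = 21*7 = 147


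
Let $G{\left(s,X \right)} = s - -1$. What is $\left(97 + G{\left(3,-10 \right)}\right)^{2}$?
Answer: $10201$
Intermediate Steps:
$G{\left(s,X \right)} = 1 + s$ ($G{\left(s,X \right)} = s + 1 = 1 + s$)
$\left(97 + G{\left(3,-10 \right)}\right)^{2} = \left(97 + \left(1 + 3\right)\right)^{2} = \left(97 + 4\right)^{2} = 101^{2} = 10201$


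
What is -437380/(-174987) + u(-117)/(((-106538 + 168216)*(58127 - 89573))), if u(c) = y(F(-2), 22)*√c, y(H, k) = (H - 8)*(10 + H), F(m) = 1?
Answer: 437380/174987 + 77*I*√13/646508796 ≈ 2.4995 + 4.2943e-7*I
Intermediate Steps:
y(H, k) = (-8 + H)*(10 + H)
u(c) = -77*√c (u(c) = (-80 + 1² + 2*1)*√c = (-80 + 1 + 2)*√c = -77*√c)
-437380/(-174987) + u(-117)/(((-106538 + 168216)*(58127 - 89573))) = -437380/(-174987) + (-231*I*√13)/(((-106538 + 168216)*(58127 - 89573))) = -437380*(-1/174987) + (-231*I*√13)/((61678*(-31446))) = 437380/174987 - 231*I*√13/(-1939526388) = 437380/174987 - 231*I*√13*(-1/1939526388) = 437380/174987 + 77*I*√13/646508796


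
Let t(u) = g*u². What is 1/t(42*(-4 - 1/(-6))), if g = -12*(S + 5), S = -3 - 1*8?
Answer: 1/1866312 ≈ 5.3582e-7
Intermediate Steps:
S = -11 (S = -3 - 8 = -11)
g = 72 (g = -12*(-11 + 5) = -12*(-6) = 72)
t(u) = 72*u²
1/t(42*(-4 - 1/(-6))) = 1/(72*(42*(-4 - 1/(-6)))²) = 1/(72*(42*(-4 - 1*(-⅙)))²) = 1/(72*(42*(-4 + ⅙))²) = 1/(72*(42*(-23/6))²) = 1/(72*(-161)²) = 1/(72*25921) = 1/1866312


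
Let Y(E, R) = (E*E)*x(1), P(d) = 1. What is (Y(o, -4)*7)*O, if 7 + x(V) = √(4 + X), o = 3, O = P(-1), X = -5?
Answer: -441 + 63*I ≈ -441.0 + 63.0*I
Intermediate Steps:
O = 1
x(V) = -7 + I (x(V) = -7 + √(4 - 5) = -7 + √(-1) = -7 + I)
Y(E, R) = E²*(-7 + I) (Y(E, R) = (E*E)*(-7 + I) = E²*(-7 + I))
(Y(o, -4)*7)*O = ((3²*(-7 + I))*7)*1 = ((9*(-7 + I))*7)*1 = ((-63 + 9*I)*7)*1 = (-441 + 63*I)*1 = -441 + 63*I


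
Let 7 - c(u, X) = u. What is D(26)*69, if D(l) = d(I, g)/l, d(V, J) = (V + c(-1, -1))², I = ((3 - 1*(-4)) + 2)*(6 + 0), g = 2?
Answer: 132618/13 ≈ 10201.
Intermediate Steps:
c(u, X) = 7 - u
I = 54 (I = ((3 + 4) + 2)*6 = (7 + 2)*6 = 9*6 = 54)
d(V, J) = (8 + V)² (d(V, J) = (V + (7 - 1*(-1)))² = (V + (7 + 1))² = (V + 8)² = (8 + V)²)
D(l) = 3844/l (D(l) = (8 + 54)²/l = 62²/l = 3844/l)
D(26)*69 = (3844/26)*69 = (3844*(1/26))*69 = (1922/13)*69 = 132618/13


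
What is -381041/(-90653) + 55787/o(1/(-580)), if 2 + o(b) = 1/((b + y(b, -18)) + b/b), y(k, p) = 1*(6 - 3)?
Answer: -11726237150231/367869874 ≈ -31876.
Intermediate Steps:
y(k, p) = 3 (y(k, p) = 1*3 = 3)
o(b) = -2 + 1/(4 + b) (o(b) = -2 + 1/((b + 3) + b/b) = -2 + 1/((3 + b) + 1) = -2 + 1/(4 + b))
-381041/(-90653) + 55787/o(1/(-580)) = -381041/(-90653) + 55787/(((-7 - 2/(-580))/(4 + 1/(-580)))) = -381041*(-1/90653) + 55787/(((-7 - 2*(-1/580))/(4 - 1/580))) = 381041/90653 + 55787/(((-7 + 1/290)/(2319/580))) = 381041/90653 + 55787/(((580/2319)*(-2029/290))) = 381041/90653 + 55787/(-4058/2319) = 381041/90653 + 55787*(-2319/4058) = 381041/90653 - 129370053/4058 = -11726237150231/367869874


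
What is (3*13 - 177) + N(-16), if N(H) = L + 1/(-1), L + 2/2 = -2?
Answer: -142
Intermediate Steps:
L = -3 (L = -1 - 2 = -3)
N(H) = -4 (N(H) = -3 + 1/(-1) = -3 - 1 = -4)
(3*13 - 177) + N(-16) = (3*13 - 177) - 4 = (39 - 177) - 4 = -138 - 4 = -142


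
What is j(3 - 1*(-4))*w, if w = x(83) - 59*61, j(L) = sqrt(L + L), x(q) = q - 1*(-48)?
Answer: -3468*sqrt(14) ≈ -12976.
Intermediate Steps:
x(q) = 48 + q (x(q) = q + 48 = 48 + q)
j(L) = sqrt(2)*sqrt(L) (j(L) = sqrt(2*L) = sqrt(2)*sqrt(L))
w = -3468 (w = (48 + 83) - 59*61 = 131 - 1*3599 = 131 - 3599 = -3468)
j(3 - 1*(-4))*w = (sqrt(2)*sqrt(3 - 1*(-4)))*(-3468) = (sqrt(2)*sqrt(3 + 4))*(-3468) = (sqrt(2)*sqrt(7))*(-3468) = sqrt(14)*(-3468) = -3468*sqrt(14)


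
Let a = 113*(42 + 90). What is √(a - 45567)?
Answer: I*√30651 ≈ 175.07*I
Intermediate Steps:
a = 14916 (a = 113*132 = 14916)
√(a - 45567) = √(14916 - 45567) = √(-30651) = I*√30651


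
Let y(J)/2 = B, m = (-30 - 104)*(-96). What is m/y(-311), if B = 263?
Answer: 6432/263 ≈ 24.456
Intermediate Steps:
m = 12864 (m = -134*(-96) = 12864)
y(J) = 526 (y(J) = 2*263 = 526)
m/y(-311) = 12864/526 = 12864*(1/526) = 6432/263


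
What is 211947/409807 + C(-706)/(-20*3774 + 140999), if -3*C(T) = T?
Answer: 41948990221/80550434499 ≈ 0.52078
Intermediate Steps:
C(T) = -T/3
211947/409807 + C(-706)/(-20*3774 + 140999) = 211947/409807 + (-⅓*(-706))/(-20*3774 + 140999) = 211947*(1/409807) + 706/(3*(-75480 + 140999)) = 211947/409807 + (706/3)/65519 = 211947/409807 + (706/3)*(1/65519) = 211947/409807 + 706/196557 = 41948990221/80550434499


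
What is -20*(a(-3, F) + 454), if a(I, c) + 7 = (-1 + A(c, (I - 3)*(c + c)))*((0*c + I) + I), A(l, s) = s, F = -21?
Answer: 21180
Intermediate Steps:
a(I, c) = -7 + 2*I*(-1 + 2*c*(-3 + I)) (a(I, c) = -7 + (-1 + (I - 3)*(c + c))*((0*c + I) + I) = -7 + (-1 + (-3 + I)*(2*c))*((0 + I) + I) = -7 + (-1 + 2*c*(-3 + I))*(I + I) = -7 + (-1 + 2*c*(-3 + I))*(2*I) = -7 + 2*I*(-1 + 2*c*(-3 + I)))
-20*(a(-3, F) + 454) = -20*((-7 - 2*(-3) + 4*(-3)*(-21)*(-3 - 3)) + 454) = -20*((-7 + 6 + 4*(-3)*(-21)*(-6)) + 454) = -20*((-7 + 6 - 1512) + 454) = -20*(-1513 + 454) = -20*(-1059) = 21180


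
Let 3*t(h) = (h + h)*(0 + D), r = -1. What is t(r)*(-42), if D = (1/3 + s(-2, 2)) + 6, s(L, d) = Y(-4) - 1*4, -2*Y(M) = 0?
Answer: 196/3 ≈ 65.333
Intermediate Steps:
Y(M) = 0 (Y(M) = -1/2*0 = 0)
s(L, d) = -4 (s(L, d) = 0 - 1*4 = 0 - 4 = -4)
D = 7/3 (D = (1/3 - 4) + 6 = -11/3 + 6 = 7/3 ≈ 2.3333)
t(h) = 14*h/9 (t(h) = ((h + h)*(0 + 7/3))/3 = ((2*h)*(7/3))/3 = (14*h/3)/3 = 14*h/9)
t(r)*(-42) = ((14/9)*(-1))*(-42) = -14/9*(-42) = 196/3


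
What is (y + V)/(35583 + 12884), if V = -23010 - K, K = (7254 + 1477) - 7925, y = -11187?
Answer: -2059/2851 ≈ -0.72220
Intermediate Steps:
K = 806 (K = 8731 - 7925 = 806)
V = -23816 (V = -23010 - 1*806 = -23010 - 806 = -23816)
(y + V)/(35583 + 12884) = (-11187 - 23816)/(35583 + 12884) = -35003/48467 = -35003*1/48467 = -2059/2851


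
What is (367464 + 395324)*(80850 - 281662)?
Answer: -153176983856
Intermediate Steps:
(367464 + 395324)*(80850 - 281662) = 762788*(-200812) = -153176983856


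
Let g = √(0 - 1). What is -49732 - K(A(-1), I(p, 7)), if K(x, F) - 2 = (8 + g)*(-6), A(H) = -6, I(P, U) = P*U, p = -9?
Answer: -49686 + 6*I ≈ -49686.0 + 6.0*I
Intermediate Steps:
g = I (g = √(-1) = I ≈ 1.0*I)
K(x, F) = -46 - 6*I (K(x, F) = 2 + (8 + I)*(-6) = 2 + (-48 - 6*I) = -46 - 6*I)
-49732 - K(A(-1), I(p, 7)) = -49732 - (-46 - 6*I) = -49732 + (46 + 6*I) = -49686 + 6*I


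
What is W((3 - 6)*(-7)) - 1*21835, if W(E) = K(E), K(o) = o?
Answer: -21814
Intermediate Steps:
W(E) = E
W((3 - 6)*(-7)) - 1*21835 = (3 - 6)*(-7) - 1*21835 = -3*(-7) - 21835 = 21 - 21835 = -21814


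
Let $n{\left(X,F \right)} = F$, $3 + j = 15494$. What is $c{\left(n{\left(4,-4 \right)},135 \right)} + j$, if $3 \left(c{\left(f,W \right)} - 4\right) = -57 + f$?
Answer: $\frac{46424}{3} \approx 15475.0$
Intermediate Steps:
$j = 15491$ ($j = -3 + 15494 = 15491$)
$c{\left(f,W \right)} = -15 + \frac{f}{3}$ ($c{\left(f,W \right)} = 4 + \frac{-57 + f}{3} = 4 + \left(-19 + \frac{f}{3}\right) = -15 + \frac{f}{3}$)
$c{\left(n{\left(4,-4 \right)},135 \right)} + j = \left(-15 + \frac{1}{3} \left(-4\right)\right) + 15491 = \left(-15 - \frac{4}{3}\right) + 15491 = - \frac{49}{3} + 15491 = \frac{46424}{3}$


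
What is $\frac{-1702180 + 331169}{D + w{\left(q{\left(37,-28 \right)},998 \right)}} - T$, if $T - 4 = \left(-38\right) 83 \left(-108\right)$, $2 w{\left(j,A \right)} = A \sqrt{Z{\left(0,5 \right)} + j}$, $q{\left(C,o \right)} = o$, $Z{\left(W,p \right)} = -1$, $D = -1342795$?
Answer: $- \frac{614200849434266599}{1803105633054} + \frac{684134489 i \sqrt{29}}{1803105633054} \approx -3.4064 \cdot 10^{5} + 0.0020432 i$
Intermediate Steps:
$w{\left(j,A \right)} = \frac{A \sqrt{-1 + j}}{2}$
$T = 340636$ ($T = 4 + \left(-38\right) 83 \left(-108\right) = 4 - -340632 = 4 + 340632 = 340636$)
$\frac{-1702180 + 331169}{D + w{\left(q{\left(37,-28 \right)},998 \right)}} - T = \frac{-1702180 + 331169}{-1342795 + \frac{1}{2} \cdot 998 \sqrt{-1 - 28}} - 340636 = - \frac{1371011}{-1342795 + \frac{1}{2} \cdot 998 \sqrt{-29}} - 340636 = - \frac{1371011}{-1342795 + \frac{1}{2} \cdot 998 i \sqrt{29}} - 340636 = - \frac{1371011}{-1342795 + 499 i \sqrt{29}} - 340636 = -340636 - \frac{1371011}{-1342795 + 499 i \sqrt{29}}$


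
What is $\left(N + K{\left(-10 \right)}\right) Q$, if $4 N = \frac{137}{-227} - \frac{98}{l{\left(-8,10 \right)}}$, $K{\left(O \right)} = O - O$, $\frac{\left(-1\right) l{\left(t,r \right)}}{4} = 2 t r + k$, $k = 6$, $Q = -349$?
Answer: $\frac{2658333}{39952} \approx 66.538$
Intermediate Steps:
$l{\left(t,r \right)} = -24 - 8 r t$ ($l{\left(t,r \right)} = - 4 \left(2 t r + 6\right) = - 4 \left(2 r t + 6\right) = - 4 \left(6 + 2 r t\right) = -24 - 8 r t$)
$K{\left(O \right)} = 0$
$N = - \frac{7617}{39952}$ ($N = \frac{\frac{137}{-227} - \frac{98}{-24 - 80 \left(-8\right)}}{4} = \frac{137 \left(- \frac{1}{227}\right) - \frac{98}{-24 + 640}}{4} = \frac{- \frac{137}{227} - \frac{98}{616}}{4} = \frac{- \frac{137}{227} - \frac{7}{44}}{4} = \frac{1}{4} \left(- \frac{7617}{9988}\right) = - \frac{7617}{39952} \approx -0.19065$)
$\left(N + K{\left(-10 \right)}\right) Q = \left(- \frac{7617}{39952} + 0\right) \left(-349\right) = \left(- \frac{7617}{39952}\right) \left(-349\right) = \frac{2658333}{39952}$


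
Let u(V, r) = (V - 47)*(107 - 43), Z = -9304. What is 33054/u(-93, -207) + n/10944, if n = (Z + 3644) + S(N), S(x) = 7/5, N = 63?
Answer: -153439/36480 ≈ -4.2061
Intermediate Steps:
S(x) = 7/5 (S(x) = 7*(⅕) = 7/5)
u(V, r) = -3008 + 64*V (u(V, r) = (-47 + V)*64 = -3008 + 64*V)
n = -28293/5 (n = (-9304 + 3644) + 7/5 = -5660 + 7/5 = -28293/5 ≈ -5658.6)
33054/u(-93, -207) + n/10944 = 33054/(-3008 + 64*(-93)) - 28293/5/10944 = 33054/(-3008 - 5952) - 28293/5*1/10944 = 33054/(-8960) - 9431/18240 = 33054*(-1/8960) - 9431/18240 = -2361/640 - 9431/18240 = -153439/36480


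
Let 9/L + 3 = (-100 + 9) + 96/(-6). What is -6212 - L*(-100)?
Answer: -68422/11 ≈ -6220.2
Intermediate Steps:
L = -9/110 (L = 9/(-3 + ((-100 + 9) + 96/(-6))) = 9/(-3 + (-91 + 96*(-⅙))) = 9/(-3 + (-91 - 16)) = 9/(-3 - 107) = 9/(-110) = 9*(-1/110) = -9/110 ≈ -0.081818)
-6212 - L*(-100) = -6212 - (-9)*(-100)/110 = -6212 - 1*90/11 = -6212 - 90/11 = -68422/11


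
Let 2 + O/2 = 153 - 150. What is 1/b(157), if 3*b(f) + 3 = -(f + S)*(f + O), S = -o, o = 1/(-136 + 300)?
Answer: -164/1364755 ≈ -0.00012017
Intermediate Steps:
O = 2 (O = -4 + 2*(153 - 150) = -4 + 2*3 = -4 + 6 = 2)
o = 1/164 ≈ 0.0060976
S = -1/164 (S = -1*1/164 = -1/164 ≈ -0.0060976)
b(f) = -1 - (2 + f)*(-1/164 + f)/3 (b(f) = -1 + (-(f - 1/164)*(f + 2))/3 = -1 + (-(-1/164 + f)*(2 + f))/3 = -1 + (-(2 + f)*(-1/164 + f))/3 = -1 - (2 + f)*(-1/164 + f)/3)
1/b(157) = 1/(-245/246 - 109/164*157 - 1/3*157**2) = 1/(-245/246 - 17113/164 - 1/3*24649) = 1/(-245/246 - 17113/164 - 24649/3) = 1/(-1364755/164) = -164/1364755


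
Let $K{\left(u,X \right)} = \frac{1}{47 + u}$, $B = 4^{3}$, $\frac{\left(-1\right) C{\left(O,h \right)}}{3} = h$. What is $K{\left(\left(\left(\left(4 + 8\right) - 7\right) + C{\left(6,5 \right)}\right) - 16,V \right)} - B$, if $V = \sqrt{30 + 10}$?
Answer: $- \frac{1343}{21} \approx -63.952$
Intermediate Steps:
$C{\left(O,h \right)} = - 3 h$
$B = 64$
$V = 2 \sqrt{10}$ ($V = \sqrt{40} = 2 \sqrt{10} \approx 6.3246$)
$K{\left(\left(\left(\left(4 + 8\right) - 7\right) + C{\left(6,5 \right)}\right) - 16,V \right)} - B = \frac{1}{47 + \left(\left(\left(\left(4 + 8\right) - 7\right) - 15\right) - 16\right)} - 64 = \frac{1}{47 + \left(\left(\left(12 - 7\right) - 15\right) - 16\right)} - 64 = \frac{1}{47 + \left(\left(5 - 15\right) - 16\right)} - 64 = \frac{1}{47 - 26} - 64 = \frac{1}{21} - 64 = - \frac{1343}{21}$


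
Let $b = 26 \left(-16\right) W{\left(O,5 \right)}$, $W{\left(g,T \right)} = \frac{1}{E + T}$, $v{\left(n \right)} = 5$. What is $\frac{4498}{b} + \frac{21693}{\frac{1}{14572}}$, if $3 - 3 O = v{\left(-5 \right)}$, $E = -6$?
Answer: $\frac{5057766509}{16} \approx 3.1611 \cdot 10^{8}$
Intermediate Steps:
$O = - \frac{2}{3}$ ($O = 1 - \frac{5}{3} = - \frac{2}{3} \approx -0.66667$)
$W{\left(g,T \right)} = \frac{1}{-6 + T}$
$b = 416$ ($b = \frac{26 \left(-16\right)}{-6 + 5} = - \frac{416}{-1} = \left(-416\right) \left(-1\right) = 416$)
$\frac{4498}{b} + \frac{21693}{\frac{1}{14572}} = \frac{4498}{416} + \frac{21693}{\frac{1}{14572}} = 4498 \cdot \frac{1}{416} + 21693 \frac{1}{\frac{1}{14572}} = \frac{173}{16} + 21693 \cdot 14572 = \frac{173}{16} + 316110396 = \frac{5057766509}{16}$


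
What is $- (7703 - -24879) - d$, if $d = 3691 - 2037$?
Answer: $-34236$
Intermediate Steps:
$d = 1654$ ($d = 3691 - 2037 = 1654$)
$- (7703 - -24879) - d = - (7703 - -24879) - 1654 = - (7703 + 24879) - 1654 = \left(-1\right) 32582 - 1654 = -32582 - 1654 = -34236$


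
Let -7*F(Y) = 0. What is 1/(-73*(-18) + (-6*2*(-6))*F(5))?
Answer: 1/1314 ≈ 0.00076103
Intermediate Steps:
F(Y) = 0 (F(Y) = -⅐*0 = 0)
1/(-73*(-18) + (-6*2*(-6))*F(5)) = 1/(-73*(-18) + (-6*2*(-6))*0) = 1/(1314 - 12*(-6)*0) = 1/(1314 + 72*0) = 1/(1314 + 0) = 1/1314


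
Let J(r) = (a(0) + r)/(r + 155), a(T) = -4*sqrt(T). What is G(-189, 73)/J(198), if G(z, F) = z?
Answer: -7413/22 ≈ -336.95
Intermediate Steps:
J(r) = r/(155 + r) (J(r) = (-4*sqrt(0) + r)/(r + 155) = (-4*0 + r)/(155 + r) = (0 + r)/(155 + r) = r/(155 + r))
G(-189, 73)/J(198) = -189/(198/(155 + 198)) = -189/(198/353) = -189/(198*(1/353)) = -189/198/353 = -189*353/198 = -7413/22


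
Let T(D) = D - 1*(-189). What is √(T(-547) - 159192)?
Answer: 5*I*√6382 ≈ 399.44*I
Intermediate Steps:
T(D) = 189 + D (T(D) = D + 189 = 189 + D)
√(T(-547) - 159192) = √((189 - 547) - 159192) = √(-358 - 159192) = √(-159550) = 5*I*√6382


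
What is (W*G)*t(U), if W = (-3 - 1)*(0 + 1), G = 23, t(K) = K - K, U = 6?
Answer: 0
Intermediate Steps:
t(K) = 0
W = -4 (W = -4*1 = -4)
(W*G)*t(U) = -4*23*0 = -92*0 = 0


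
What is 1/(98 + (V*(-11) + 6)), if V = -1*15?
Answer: 1/269 ≈ 0.0037175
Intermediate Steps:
V = -15
1/(98 + (V*(-11) + 6)) = 1/(98 + (-15*(-11) + 6)) = 1/(98 + (165 + 6)) = 1/(98 + 171) = 1/269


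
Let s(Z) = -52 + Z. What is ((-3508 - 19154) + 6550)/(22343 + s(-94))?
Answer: -16112/22197 ≈ -0.72586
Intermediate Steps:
((-3508 - 19154) + 6550)/(22343 + s(-94)) = ((-3508 - 19154) + 6550)/(22343 + (-52 - 94)) = (-22662 + 6550)/(22343 - 146) = -16112/22197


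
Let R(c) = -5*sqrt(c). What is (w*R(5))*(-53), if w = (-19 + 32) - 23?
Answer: -2650*sqrt(5) ≈ -5925.6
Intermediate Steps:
w = -10 (w = 13 - 23 = -10)
(w*R(5))*(-53) = -(-50)*sqrt(5)*(-53) = (50*sqrt(5))*(-53) = -2650*sqrt(5)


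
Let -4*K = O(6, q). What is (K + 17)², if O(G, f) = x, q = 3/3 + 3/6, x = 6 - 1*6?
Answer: 289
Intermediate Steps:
x = 0 (x = 6 - 6 = 0)
q = 3/2 (q = 3*(⅓) + 3*(⅙) = 1 + ½ = 3/2 ≈ 1.5000)
O(G, f) = 0
K = 0 (K = -¼*0 = 0)
(K + 17)² = (0 + 17)² = 17² = 289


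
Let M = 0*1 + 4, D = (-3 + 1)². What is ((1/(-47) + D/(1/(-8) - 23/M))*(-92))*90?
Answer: 273240/47 ≈ 5813.6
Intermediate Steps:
D = 4 (D = (-2)² = 4)
M = 4 (M = 0 + 4 = 4)
((1/(-47) + D/(1/(-8) - 23/M))*(-92))*90 = ((1/(-47) + 4/(1/(-8) - 23/4))*(-92))*90 = ((1*(-1/47) + 4/(1*(-⅛) - 23*¼))*(-92))*90 = ((-1/47 + 4/(-⅛ - 23/4))*(-92))*90 = ((-1/47 + 4/(-47/8))*(-92))*90 = ((-1/47 + 4*(-8/47))*(-92))*90 = ((-1/47 - 32/47)*(-92))*90 = -33/47*(-92)*90 = (3036/47)*90 = 273240/47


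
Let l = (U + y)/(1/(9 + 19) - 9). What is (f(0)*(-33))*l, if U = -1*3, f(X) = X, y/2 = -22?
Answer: 0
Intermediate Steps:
y = -44 (y = 2*(-22) = -44)
U = -3
l = 1316/251 (l = (-3 - 44)/(1/(9 + 19) - 9) = -47/(1/28 - 9) = -47/(-251/28) = -47*(-28/251) = 1316/251 ≈ 5.2430)
(f(0)*(-33))*l = (0*(-33))*(1316/251) = 0*(1316/251) = 0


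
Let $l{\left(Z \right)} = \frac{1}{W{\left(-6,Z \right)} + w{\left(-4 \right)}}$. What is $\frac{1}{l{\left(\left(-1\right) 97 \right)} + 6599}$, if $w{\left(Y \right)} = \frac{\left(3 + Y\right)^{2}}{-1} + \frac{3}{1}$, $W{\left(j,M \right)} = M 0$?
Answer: $\frac{2}{13199} \approx 0.00015153$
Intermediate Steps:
$W{\left(j,M \right)} = 0$
$w{\left(Y \right)} = 3 - \left(3 + Y\right)^{2}$ ($w{\left(Y \right)} = \left(3 + Y\right)^{2} \left(-1\right) + 3 \cdot 1 = - \left(3 + Y\right)^{2} + 3 = 3 - \left(3 + Y\right)^{2}$)
$l{\left(Z \right)} = \frac{1}{2}$ ($l{\left(Z \right)} = \frac{1}{0 + \left(3 - \left(3 - 4\right)^{2}\right)} = \frac{1}{0 + \left(3 - \left(-1\right)^{2}\right)} = \frac{1}{0 + \left(3 - 1\right)} = \frac{1}{0 + 2} = \frac{1}{2}$)
$\frac{1}{l{\left(\left(-1\right) 97 \right)} + 6599} = \frac{1}{\frac{1}{2} + 6599} = \frac{1}{\frac{13199}{2}} = \frac{2}{13199}$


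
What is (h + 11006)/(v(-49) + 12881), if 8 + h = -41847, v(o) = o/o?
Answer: -91/38 ≈ -2.3947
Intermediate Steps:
v(o) = 1
h = -41855 (h = -8 - 41847 = -41855)
(h + 11006)/(v(-49) + 12881) = (-41855 + 11006)/(1 + 12881) = -30849/12882 = -30849*1/12882 = -91/38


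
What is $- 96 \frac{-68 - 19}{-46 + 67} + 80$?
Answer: $\frac{3344}{7} \approx 477.71$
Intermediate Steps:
$- 96 \frac{-68 - 19}{-46 + 67} + 80 = - 96 \left(- \frac{87}{21}\right) + 80 = - 96 \left(\left(-87\right) \frac{1}{21}\right) + 80 = \left(-96\right) \left(- \frac{29}{7}\right) + 80 = \frac{2784}{7} + 80 = \frac{3344}{7}$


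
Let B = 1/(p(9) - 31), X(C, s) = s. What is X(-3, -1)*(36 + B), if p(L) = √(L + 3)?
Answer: -34133/949 + 2*√3/949 ≈ -35.964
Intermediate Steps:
p(L) = √(3 + L)
B = 1/(-31 + 2*√3) (B = 1/(√(3 + 9) - 31) = 1/(√12 - 31) = 1/(2*√3 - 31) = 1/(-31 + 2*√3) ≈ -0.036316)
X(-3, -1)*(36 + B) = -(36 + (-31/949 - 2*√3/949)) = -(34133/949 - 2*√3/949) = -34133/949 + 2*√3/949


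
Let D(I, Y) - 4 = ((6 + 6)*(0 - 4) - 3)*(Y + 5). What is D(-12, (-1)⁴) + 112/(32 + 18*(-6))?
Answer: -5766/19 ≈ -303.47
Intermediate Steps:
D(I, Y) = -251 - 51*Y (D(I, Y) = 4 + ((6 + 6)*(0 - 4) - 3)*(Y + 5) = 4 + (12*(-4) - 3)*(5 + Y) = 4 + (-48 - 3)*(5 + Y) = 4 - 51*(5 + Y) = 4 + (-255 - 51*Y) = -251 - 51*Y)
D(-12, (-1)⁴) + 112/(32 + 18*(-6)) = (-251 - 51*(-1)⁴) + 112/(32 + 18*(-6)) = (-251 - 51*1) + 112/(32 - 108) = (-251 - 51) + 112/(-76) = -302 - 1/76*112 = -302 - 28/19 = -5766/19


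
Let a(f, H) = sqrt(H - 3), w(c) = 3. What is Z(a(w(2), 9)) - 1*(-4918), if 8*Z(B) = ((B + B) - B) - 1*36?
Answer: 9827/2 + sqrt(6)/8 ≈ 4913.8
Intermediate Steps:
a(f, H) = sqrt(-3 + H)
Z(B) = -9/2 + B/8 (Z(B) = (((B + B) - B) - 1*36)/8 = ((2*B - B) - 36)/8 = (B - 36)/8 = (-36 + B)/8 = -9/2 + B/8)
Z(a(w(2), 9)) - 1*(-4918) = (-9/2 + sqrt(-3 + 9)/8) - 1*(-4918) = (-9/2 + sqrt(6)/8) + 4918 = 9827/2 + sqrt(6)/8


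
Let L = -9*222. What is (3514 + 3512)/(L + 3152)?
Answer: 3513/577 ≈ 6.0884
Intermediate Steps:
L = -1998
(3514 + 3512)/(L + 3152) = (3514 + 3512)/(-1998 + 3152) = 7026/1154 = 7026*(1/1154) = 3513/577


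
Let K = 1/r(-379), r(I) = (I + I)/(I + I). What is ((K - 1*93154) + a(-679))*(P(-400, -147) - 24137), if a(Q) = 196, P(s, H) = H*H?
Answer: 234995296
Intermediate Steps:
r(I) = 1 (r(I) = (2*I)/((2*I)) = (2*I)*(1/(2*I)) = 1)
P(s, H) = H**2
K = 1 (K = 1/1 = 1)
((K - 1*93154) + a(-679))*(P(-400, -147) - 24137) = ((1 - 1*93154) + 196)*((-147)**2 - 24137) = ((1 - 93154) + 196)*(21609 - 24137) = (-93153 + 196)*(-2528) = -92957*(-2528) = 234995296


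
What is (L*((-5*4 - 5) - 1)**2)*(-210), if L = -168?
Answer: 23849280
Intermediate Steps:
(L*((-5*4 - 5) - 1)**2)*(-210) = -168*((-5*4 - 5) - 1)**2*(-210) = -168*((-20 - 5) - 1)**2*(-210) = -168*(-25 - 1)**2*(-210) = -168*(-26)**2*(-210) = -168*676*(-210) = -113568*(-210) = 23849280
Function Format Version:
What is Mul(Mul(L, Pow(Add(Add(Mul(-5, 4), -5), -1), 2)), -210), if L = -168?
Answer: 23849280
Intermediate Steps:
Mul(Mul(L, Pow(Add(Add(Mul(-5, 4), -5), -1), 2)), -210) = Mul(Mul(-168, Pow(Add(Add(Mul(-5, 4), -5), -1), 2)), -210) = Mul(Mul(-168, Pow(Add(Add(-20, -5), -1), 2)), -210) = Mul(Mul(-168, Pow(Add(-25, -1), 2)), -210) = Mul(Mul(-168, Pow(-26, 2)), -210) = Mul(Mul(-168, 676), -210) = Mul(-113568, -210) = 23849280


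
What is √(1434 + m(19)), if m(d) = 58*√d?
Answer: √(1434 + 58*√19) ≈ 41.071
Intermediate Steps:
√(1434 + m(19)) = √(1434 + 58*√19)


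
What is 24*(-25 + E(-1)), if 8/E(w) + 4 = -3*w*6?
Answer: -4104/7 ≈ -586.29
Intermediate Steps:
E(w) = 8/(-4 - 18*w) (E(w) = 8/(-4 - 3*w*6) = 8/(-4 - 18*w))
24*(-25 + E(-1)) = 24*(-25 - 4/(2 + 9*(-1))) = 24*(-25 - 4/(2 - 9)) = 24*(-25 - 4/(-7)) = 24*(-25 - 4*(-⅐)) = 24*(-25 + 4/7) = 24*(-171/7) = -4104/7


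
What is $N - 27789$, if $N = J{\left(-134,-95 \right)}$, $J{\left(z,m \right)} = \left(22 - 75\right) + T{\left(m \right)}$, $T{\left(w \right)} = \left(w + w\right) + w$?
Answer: $-28127$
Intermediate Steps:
$T{\left(w \right)} = 3 w$ ($T{\left(w \right)} = 2 w + w = 3 w$)
$J{\left(z,m \right)} = -53 + 3 m$ ($J{\left(z,m \right)} = \left(22 - 75\right) + 3 m = -53 + 3 m$)
$N = -338$ ($N = -53 + 3 \left(-95\right) = -53 - 285 = -338$)
$N - 27789 = -338 - 27789 = -28127$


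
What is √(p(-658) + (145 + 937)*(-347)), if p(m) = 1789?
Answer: I*√373665 ≈ 611.28*I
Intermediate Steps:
√(p(-658) + (145 + 937)*(-347)) = √(1789 + (145 + 937)*(-347)) = √(1789 + 1082*(-347)) = √(1789 - 375454) = √(-373665) = I*√373665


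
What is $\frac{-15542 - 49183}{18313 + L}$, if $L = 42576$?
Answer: $- \frac{64725}{60889} \approx -1.063$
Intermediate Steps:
$\frac{-15542 - 49183}{18313 + L} = \frac{-15542 - 49183}{18313 + 42576} = - \frac{64725}{60889}$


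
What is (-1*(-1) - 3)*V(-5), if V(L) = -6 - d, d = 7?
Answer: 26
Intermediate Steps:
V(L) = -13 (V(L) = -6 - 1*7 = -6 - 7 = -13)
(-1*(-1) - 3)*V(-5) = (-1*(-1) - 3)*(-13) = (1 - 3)*(-13) = -2*(-13) = 26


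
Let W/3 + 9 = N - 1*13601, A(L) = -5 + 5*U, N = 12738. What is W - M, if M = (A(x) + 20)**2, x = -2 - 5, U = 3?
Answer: -3516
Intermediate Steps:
x = -7
A(L) = 10 (A(L) = -5 + 5*3 = -5 + 15 = 10)
W = -2616 (W = -27 + 3*(12738 - 1*13601) = -27 + 3*(12738 - 13601) = -27 + 3*(-863) = -27 - 2589 = -2616)
M = 900 (M = (10 + 20)**2 = 30**2 = 900)
W - M = -2616 - 1*900 = -2616 - 900 = -3516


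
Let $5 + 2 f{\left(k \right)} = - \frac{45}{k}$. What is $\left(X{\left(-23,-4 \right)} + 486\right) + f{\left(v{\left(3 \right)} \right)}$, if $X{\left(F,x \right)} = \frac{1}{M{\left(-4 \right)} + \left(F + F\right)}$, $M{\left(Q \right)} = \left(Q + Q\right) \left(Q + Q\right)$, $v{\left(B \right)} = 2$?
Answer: $\frac{17003}{36} \approx 472.31$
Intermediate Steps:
$M{\left(Q \right)} = 4 Q^{2}$ ($M{\left(Q \right)} = 2 Q 2 Q = 4 Q^{2}$)
$X{\left(F,x \right)} = \frac{1}{64 + 2 F}$ ($X{\left(F,x \right)} = \frac{1}{4 \left(-4\right)^{2} + \left(F + F\right)} = \frac{1}{4 \cdot 16 + 2 F} = \frac{1}{64 + 2 F}$)
$f{\left(k \right)} = - \frac{5}{2} - \frac{45}{2 k}$ ($f{\left(k \right)} = - \frac{5}{2} + \frac{\left(-45\right) \frac{1}{k}}{2} = - \frac{5}{2} - \frac{45}{2 k}$)
$\left(X{\left(-23,-4 \right)} + 486\right) + f{\left(v{\left(3 \right)} \right)} = \left(\frac{1}{2 \left(32 - 23\right)} + 486\right) + \frac{5 \left(-9 - 2\right)}{2 \cdot 2} = \left(\frac{1}{2 \cdot 9} + 486\right) + \frac{5}{2} \cdot \frac{1}{2} \left(-9 - 2\right) = \left(\frac{1}{2} \cdot \frac{1}{9} + 486\right) + \frac{5}{2} \cdot \frac{1}{2} \left(-11\right) = \left(\frac{1}{18} + 486\right) - \frac{55}{4} = \frac{8749}{18} - \frac{55}{4} = \frac{17003}{36}$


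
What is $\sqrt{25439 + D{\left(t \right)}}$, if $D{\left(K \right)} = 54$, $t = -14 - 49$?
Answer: $\sqrt{25493} \approx 159.67$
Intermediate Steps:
$t = -63$
$\sqrt{25439 + D{\left(t \right)}} = \sqrt{25439 + 54} = \sqrt{25493}$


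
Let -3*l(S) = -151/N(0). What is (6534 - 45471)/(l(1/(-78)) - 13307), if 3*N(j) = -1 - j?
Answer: 12979/4486 ≈ 2.8932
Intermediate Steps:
N(j) = -1/3 - j/3 (N(j) = (-1 - j)/3 = -1/3 - j/3)
l(S) = -151 (l(S) = -(-151)/(3*(-1/3 - 1/3*0)) = -(-151)/(3*(-1/3 + 0)) = -(-151)/(3*(-1/3)) = -(-151)*(-3)/3 = -1/3*453 = -151)
(6534 - 45471)/(l(1/(-78)) - 13307) = (6534 - 45471)/(-151 - 13307) = -38937/(-13458) = -38937*(-1/13458) = 12979/4486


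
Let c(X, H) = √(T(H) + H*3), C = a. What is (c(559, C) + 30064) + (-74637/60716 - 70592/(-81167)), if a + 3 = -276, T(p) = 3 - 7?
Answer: 148157695839101/4928135572 + 29*I ≈ 30064.0 + 29.0*I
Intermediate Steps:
T(p) = -4
a = -279 (a = -3 - 276 = -279)
C = -279
c(X, H) = √(-4 + 3*H) (c(X, H) = √(-4 + H*3) = √(-4 + 3*H))
(c(559, C) + 30064) + (-74637/60716 - 70592/(-81167)) = (√(-4 + 3*(-279)) + 30064) + (-74637/60716 - 70592/(-81167)) = (√(-4 - 837) + 30064) + (-74637*1/60716 - 70592*(-1/81167)) = (√(-841) + 30064) + (-74637/60716 + 70592/81167) = (29*I + 30064) - 1771997507/4928135572 = (30064 + 29*I) - 1771997507/4928135572 = 148157695839101/4928135572 + 29*I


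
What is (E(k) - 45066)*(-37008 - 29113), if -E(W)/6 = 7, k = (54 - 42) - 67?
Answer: 2982586068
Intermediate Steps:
k = -55 (k = 12 - 67 = -55)
E(W) = -42 (E(W) = -6*7 = -42)
(E(k) - 45066)*(-37008 - 29113) = (-42 - 45066)*(-37008 - 29113) = -45108*(-66121) = 2982586068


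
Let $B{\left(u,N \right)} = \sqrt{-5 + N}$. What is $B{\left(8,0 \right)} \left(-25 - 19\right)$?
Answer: $- 44 i \sqrt{5} \approx - 98.387 i$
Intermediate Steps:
$B{\left(8,0 \right)} \left(-25 - 19\right) = \sqrt{-5 + 0} \left(-25 - 19\right) = \sqrt{-5} \left(-44\right) = i \sqrt{5} \left(-44\right) = - 44 i \sqrt{5}$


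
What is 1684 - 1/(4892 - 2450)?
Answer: 4112327/2442 ≈ 1684.0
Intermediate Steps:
1684 - 1/(4892 - 2450) = 1684 - 1/2442 = 4112327/2442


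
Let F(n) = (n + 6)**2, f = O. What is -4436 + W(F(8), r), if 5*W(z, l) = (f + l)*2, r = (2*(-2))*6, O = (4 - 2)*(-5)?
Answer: -22248/5 ≈ -4449.6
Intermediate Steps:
O = -10 (O = 2*(-5) = -10)
r = -24 (r = -4*6 = -24)
f = -10
F(n) = (6 + n)**2
W(z, l) = -4 + 2*l/5 (W(z, l) = ((-10 + l)*2)/5 = (-20 + 2*l)/5 = -4 + 2*l/5)
-4436 + W(F(8), r) = -4436 + (-4 + (2/5)*(-24)) = -4436 + (-4 - 48/5) = -4436 - 68/5 = -22248/5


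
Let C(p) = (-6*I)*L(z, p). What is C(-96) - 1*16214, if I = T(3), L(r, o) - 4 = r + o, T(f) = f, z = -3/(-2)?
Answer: -14585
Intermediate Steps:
z = 3/2 (z = -3*(-½) = 3/2 ≈ 1.5000)
L(r, o) = 4 + o + r (L(r, o) = 4 + (r + o) = 4 + (o + r) = 4 + o + r)
I = 3
C(p) = -99 - 18*p (C(p) = (-6*3)*(4 + p + 3/2) = -18*(11/2 + p) = -99 - 18*p)
C(-96) - 1*16214 = (-99 - 18*(-96)) - 1*16214 = (-99 + 1728) - 16214 = 1629 - 16214 = -14585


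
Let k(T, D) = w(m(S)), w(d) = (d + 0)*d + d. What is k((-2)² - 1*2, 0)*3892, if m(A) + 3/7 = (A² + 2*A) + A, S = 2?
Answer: 2756648/7 ≈ 3.9381e+5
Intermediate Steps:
m(A) = -3/7 + A² + 3*A (m(A) = -3/7 + ((A² + 2*A) + A) = -3/7 + (A² + 3*A) = -3/7 + A² + 3*A)
w(d) = d + d² (w(d) = d*d + d = d² + d = d + d²)
k(T, D) = 4958/49 (k(T, D) = (-3/7 + 2² + 3*2)*(1 + (-3/7 + 2² + 3*2)) = (-3/7 + 4 + 6)*(1 + (-3/7 + 4 + 6)) = 67*(1 + 67/7)/7 = (67/7)*(74/7) = 4958/49)
k((-2)² - 1*2, 0)*3892 = (4958/49)*3892 = 2756648/7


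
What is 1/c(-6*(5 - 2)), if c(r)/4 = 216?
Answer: 1/864 ≈ 0.0011574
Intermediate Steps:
c(r) = 864 (c(r) = 4*216 = 864)
1/c(-6*(5 - 2)) = 1/864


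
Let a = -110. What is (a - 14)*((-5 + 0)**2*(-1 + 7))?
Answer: -18600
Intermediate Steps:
(a - 14)*((-5 + 0)**2*(-1 + 7)) = (-110 - 14)*((-5 + 0)**2*(-1 + 7)) = -124*(-5)**2*6 = -3100*6 = -124*150 = -18600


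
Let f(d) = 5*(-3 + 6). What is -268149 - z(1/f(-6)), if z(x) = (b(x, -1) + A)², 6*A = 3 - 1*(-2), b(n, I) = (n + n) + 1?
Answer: -241337581/900 ≈ -2.6815e+5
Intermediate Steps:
f(d) = 15 (f(d) = 5*3 = 15)
b(n, I) = 1 + 2*n (b(n, I) = 2*n + 1 = 1 + 2*n)
A = ⅚ (A = (3 - 1*(-2))/6 = (3 + 2)/6 = (⅙)*5 = ⅚ ≈ 0.83333)
z(x) = (11/6 + 2*x)² (z(x) = ((1 + 2*x) + ⅚)² = (11/6 + 2*x)²)
-268149 - z(1/f(-6)) = -268149 - (11 + 12/15)²/36 = -268149 - (11 + 12*(1/15))²/36 = -268149 - (11 + ⅘)²/36 = -268149 - (59/5)²/36 = -268149 - 3481/(36*25) = -268149 - 1*3481/900 = -268149 - 3481/900 = -241337581/900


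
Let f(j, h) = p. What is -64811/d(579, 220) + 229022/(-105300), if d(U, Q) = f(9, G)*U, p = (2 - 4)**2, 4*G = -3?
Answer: -612917771/20322900 ≈ -30.159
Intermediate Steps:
G = -3/4 (G = (1/4)*(-3) = -3/4 ≈ -0.75000)
p = 4 (p = (-2)**2 = 4)
f(j, h) = 4
d(U, Q) = 4*U
-64811/d(579, 220) + 229022/(-105300) = -64811/(4*579) + 229022/(-105300) = -64811/2316 + 229022*(-1/105300) = -64811*1/2316 - 114511/52650 = -64811/2316 - 114511/52650 = -612917771/20322900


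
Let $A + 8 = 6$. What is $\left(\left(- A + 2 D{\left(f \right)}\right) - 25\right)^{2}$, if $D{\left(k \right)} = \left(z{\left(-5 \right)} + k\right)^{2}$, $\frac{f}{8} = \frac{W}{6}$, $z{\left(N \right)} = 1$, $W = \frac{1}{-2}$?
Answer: $\frac{42025}{81} \approx 518.83$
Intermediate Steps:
$A = -2$ ($A = -8 + 6 = -2$)
$W = - \frac{1}{2} \approx -0.5$
$f = - \frac{2}{3}$ ($f = 8 \left(- \frac{1}{2 \cdot 6}\right) = 8 \left(\left(- \frac{1}{2}\right) \frac{1}{6}\right) = 8 \left(- \frac{1}{12}\right) = - \frac{2}{3} \approx -0.66667$)
$D{\left(k \right)} = \left(1 + k\right)^{2}$
$\left(\left(- A + 2 D{\left(f \right)}\right) - 25\right)^{2} = \left(\left(\left(-1\right) \left(-2\right) + 2 \left(1 - \frac{2}{3}\right)^{2}\right) - 25\right)^{2} = \left(\left(2 + \frac{2}{9}\right) - 25\right)^{2} = \left(\frac{20}{9} - 25\right)^{2} = \left(- \frac{205}{9}\right)^{2} = \frac{42025}{81}$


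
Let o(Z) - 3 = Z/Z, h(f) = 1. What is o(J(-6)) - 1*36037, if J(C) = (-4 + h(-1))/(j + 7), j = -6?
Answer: -36033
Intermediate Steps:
J(C) = -3 (J(C) = (-4 + 1)/(-6 + 7) = -3/1 = -3*1 = -3)
o(Z) = 4 (o(Z) = 3 + Z/Z = 3 + 1 = 4)
o(J(-6)) - 1*36037 = 4 - 1*36037 = 4 - 36037 = -36033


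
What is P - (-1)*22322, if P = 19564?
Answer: 41886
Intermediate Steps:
P - (-1)*22322 = 19564 - (-1)*22322 = 19564 - 1*(-22322) = 19564 + 22322 = 41886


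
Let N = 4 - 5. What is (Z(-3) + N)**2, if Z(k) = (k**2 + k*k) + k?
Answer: 196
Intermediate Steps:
Z(k) = k + 2*k**2 (Z(k) = (k**2 + k**2) + k = 2*k**2 + k = k + 2*k**2)
N = -1
(Z(-3) + N)**2 = (-3*(1 + 2*(-3)) - 1)**2 = (-3*(1 - 6) - 1)**2 = (-3*(-5) - 1)**2 = (15 - 1)**2 = 14**2 = 196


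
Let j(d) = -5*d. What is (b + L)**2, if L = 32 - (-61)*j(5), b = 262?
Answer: 1515361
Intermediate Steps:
L = -1493 (L = 32 - (-61)*(-5*5) = 32 - (-61)*(-25) = 32 - 1*1525 = 32 - 1525 = -1493)
(b + L)**2 = (262 - 1493)**2 = (-1231)**2 = 1515361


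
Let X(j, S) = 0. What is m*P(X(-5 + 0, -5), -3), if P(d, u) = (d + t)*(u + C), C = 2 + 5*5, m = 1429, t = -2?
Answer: -68592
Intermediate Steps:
C = 27 (C = 2 + 25 = 27)
P(d, u) = (-2 + d)*(27 + u) (P(d, u) = (d - 2)*(u + 27) = (-2 + d)*(27 + u))
m*P(X(-5 + 0, -5), -3) = 1429*(-54 - 2*(-3) + 27*0 + 0*(-3)) = 1429*(-54 + 6 + 0 + 0) = 1429*(-48) = -68592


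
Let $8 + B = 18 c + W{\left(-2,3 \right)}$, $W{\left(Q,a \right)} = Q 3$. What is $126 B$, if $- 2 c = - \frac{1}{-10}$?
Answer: $- \frac{9387}{5} \approx -1877.4$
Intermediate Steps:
$W{\left(Q,a \right)} = 3 Q$
$c = - \frac{1}{20}$ ($c = - \frac{\left(-1\right) \frac{1}{-10}}{2} = - \frac{\left(-1\right) \left(- \frac{1}{10}\right)}{2} = \left(- \frac{1}{2}\right) \frac{1}{10} = - \frac{1}{20} \approx -0.05$)
$B = - \frac{149}{10}$ ($B = -8 + \left(18 \left(- \frac{1}{20}\right) + 3 \left(-2\right)\right) = -8 - \frac{69}{10} = - \frac{149}{10} \approx -14.9$)
$126 B = 126 \left(- \frac{149}{10}\right) = - \frac{9387}{5}$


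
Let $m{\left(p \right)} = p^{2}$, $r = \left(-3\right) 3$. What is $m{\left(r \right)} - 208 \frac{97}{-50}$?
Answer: $\frac{12113}{25} \approx 484.52$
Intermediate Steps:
$r = -9$
$m{\left(r \right)} - 208 \frac{97}{-50} = \left(-9\right)^{2} - 208 \frac{97}{-50} = 81 - 208 \cdot 97 \left(- \frac{1}{50}\right) = 81 - - \frac{10088}{25} = 81 + \frac{10088}{25} = \frac{12113}{25}$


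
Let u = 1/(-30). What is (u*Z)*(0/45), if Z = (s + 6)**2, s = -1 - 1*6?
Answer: 0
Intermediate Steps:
s = -7 (s = -1 - 6 = -7)
Z = 1 (Z = (-7 + 6)**2 = (-1)**2 = 1)
u = -1/30 ≈ -0.033333
(u*Z)*(0/45) = (-1/30*1)*(0/45) = -0/45 = -1/30*0 = 0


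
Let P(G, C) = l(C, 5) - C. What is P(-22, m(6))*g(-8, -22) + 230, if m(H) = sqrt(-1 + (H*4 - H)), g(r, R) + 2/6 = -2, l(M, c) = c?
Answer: 655/3 + 7*sqrt(17)/3 ≈ 227.95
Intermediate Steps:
g(r, R) = -7/3 (g(r, R) = -1/3 - 2 = -7/3)
m(H) = sqrt(-1 + 3*H) (m(H) = sqrt(-1 + (4*H - H)) = sqrt(-1 + 3*H))
P(G, C) = 5 - C
P(-22, m(6))*g(-8, -22) + 230 = (5 - sqrt(-1 + 3*6))*(-7/3) + 230 = (5 - sqrt(-1 + 18))*(-7/3) + 230 = (5 - sqrt(17))*(-7/3) + 230 = (-35/3 + 7*sqrt(17)/3) + 230 = 655/3 + 7*sqrt(17)/3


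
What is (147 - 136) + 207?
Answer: 218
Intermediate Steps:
(147 - 136) + 207 = 11 + 207 = 218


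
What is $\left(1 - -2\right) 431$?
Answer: $1293$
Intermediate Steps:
$\left(1 - -2\right) 431 = \left(1 + 2\right) 431 = 3 \cdot 431 = 1293$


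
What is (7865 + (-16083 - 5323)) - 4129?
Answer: -17670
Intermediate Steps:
(7865 + (-16083 - 5323)) - 4129 = (7865 - 21406) - 4129 = -13541 - 4129 = -17670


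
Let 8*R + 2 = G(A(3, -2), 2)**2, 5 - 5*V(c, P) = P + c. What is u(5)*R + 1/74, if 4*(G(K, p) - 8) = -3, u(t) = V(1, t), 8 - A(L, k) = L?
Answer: -29613/23680 ≈ -1.2505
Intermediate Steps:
V(c, P) = 1 - P/5 - c/5 (V(c, P) = 1 - (P + c)/5 = 1 + (-P/5 - c/5) = 1 - P/5 - c/5)
A(L, k) = 8 - L
u(t) = 4/5 - t/5 (u(t) = 1 - t/5 - 1/5*1 = 1 - t/5 - 1/5 = 4/5 - t/5)
G(K, p) = 29/4 (G(K, p) = 8 + (1/4)*(-3) = 8 - 3/4 = 29/4)
R = 809/128 (R = -1/4 + (29/4)**2/8 = -1/4 + (1/8)*(841/16) = -1/4 + 841/128 = 809/128 ≈ 6.3203)
u(5)*R + 1/74 = (4/5 - 1/5*5)*(809/128) + 1/74 = (4/5 - 1)*(809/128) + 1/74 = -1/5*809/128 + 1/74 = -809/640 + 1/74 = -29613/23680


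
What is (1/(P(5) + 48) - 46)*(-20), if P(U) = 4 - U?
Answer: 43220/47 ≈ 919.57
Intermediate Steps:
(1/(P(5) + 48) - 46)*(-20) = (1/((4 - 1*5) + 48) - 46)*(-20) = (1/((4 - 5) + 48) - 46)*(-20) = (1/(-1 + 48) - 46)*(-20) = (1/47 - 46)*(-20) = -2161/47*(-20) = 43220/47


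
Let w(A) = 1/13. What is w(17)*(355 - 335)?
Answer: 20/13 ≈ 1.5385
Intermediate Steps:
w(A) = 1/13
w(17)*(355 - 335) = (355 - 335)/13 = (1/13)*20 = 20/13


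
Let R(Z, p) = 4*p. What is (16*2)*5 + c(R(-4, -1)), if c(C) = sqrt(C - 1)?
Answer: 160 + I*sqrt(5) ≈ 160.0 + 2.2361*I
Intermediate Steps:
c(C) = sqrt(-1 + C)
(16*2)*5 + c(R(-4, -1)) = (16*2)*5 + sqrt(-1 + 4*(-1)) = 32*5 + sqrt(-1 - 4) = 160 + sqrt(-5) = 160 + I*sqrt(5)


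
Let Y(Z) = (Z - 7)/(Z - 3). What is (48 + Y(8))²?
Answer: 58081/25 ≈ 2323.2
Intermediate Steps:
Y(Z) = (-7 + Z)/(-3 + Z)
(48 + Y(8))² = (48 + (-7 + 8)/(-3 + 8))² = (48 + 1/5)² = (48 + (⅕)*1)² = (48 + ⅕)² = (241/5)² = 58081/25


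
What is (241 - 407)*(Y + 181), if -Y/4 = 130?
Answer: 56274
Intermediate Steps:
Y = -520 (Y = -4*130 = -520)
(241 - 407)*(Y + 181) = (241 - 407)*(-520 + 181) = -166*(-339) = 56274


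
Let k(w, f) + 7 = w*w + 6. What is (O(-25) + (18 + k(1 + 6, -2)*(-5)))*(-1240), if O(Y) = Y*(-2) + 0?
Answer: 213280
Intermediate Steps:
O(Y) = -2*Y (O(Y) = -2*Y + 0 = -2*Y)
k(w, f) = -1 + w**2 (k(w, f) = -7 + (w*w + 6) = -7 + (w**2 + 6) = -7 + (6 + w**2) = -1 + w**2)
(O(-25) + (18 + k(1 + 6, -2)*(-5)))*(-1240) = (-2*(-25) + (18 + (-1 + (1 + 6)**2)*(-5)))*(-1240) = (50 + (18 + (-1 + 7**2)*(-5)))*(-1240) = (50 + (18 + (-1 + 49)*(-5)))*(-1240) = (50 + (18 + 48*(-5)))*(-1240) = (50 + (18 - 240))*(-1240) = (50 - 222)*(-1240) = -172*(-1240) = 213280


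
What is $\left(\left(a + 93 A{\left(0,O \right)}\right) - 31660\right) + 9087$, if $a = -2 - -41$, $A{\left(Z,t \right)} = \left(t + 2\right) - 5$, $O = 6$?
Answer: $-22255$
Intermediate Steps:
$A{\left(Z,t \right)} = -3 + t$ ($A{\left(Z,t \right)} = \left(2 + t\right) - 5 = -3 + t$)
$a = 39$ ($a = -2 + 41 = 39$)
$\left(\left(a + 93 A{\left(0,O \right)}\right) - 31660\right) + 9087 = \left(\left(39 + 93 \left(-3 + 6\right)\right) - 31660\right) + 9087 = \left(\left(39 + 93 \cdot 3\right) - 31660\right) + 9087 = \left(\left(39 + 279\right) - 31660\right) + 9087 = \left(318 - 31660\right) + 9087 = -31342 + 9087 = -22255$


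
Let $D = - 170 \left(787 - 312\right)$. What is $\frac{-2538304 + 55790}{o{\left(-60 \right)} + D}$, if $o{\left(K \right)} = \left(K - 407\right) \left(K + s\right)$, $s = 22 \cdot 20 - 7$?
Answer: $\frac{2482514}{254941} \approx 9.7376$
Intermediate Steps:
$s = 433$ ($s = 440 - 7 = 433$)
$o{\left(K \right)} = \left(-407 + K\right) \left(433 + K\right)$ ($o{\left(K \right)} = \left(K - 407\right) \left(K + 433\right) = \left(-407 + K\right) \left(433 + K\right)$)
$D = -80750$ ($D = \left(-170\right) 475 = -80750$)
$\frac{-2538304 + 55790}{o{\left(-60 \right)} + D} = \frac{-2538304 + 55790}{\left(-176231 + \left(-60\right)^{2} + 26 \left(-60\right)\right) - 80750} = - \frac{2482514}{\left(-176231 + 3600 - 1560\right) - 80750} = - \frac{2482514}{-174191 - 80750} = - \frac{2482514}{-254941} = \left(-2482514\right) \left(- \frac{1}{254941}\right) = \frac{2482514}{254941}$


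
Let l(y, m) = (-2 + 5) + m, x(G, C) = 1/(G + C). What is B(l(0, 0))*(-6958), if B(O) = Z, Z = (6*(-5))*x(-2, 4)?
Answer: 104370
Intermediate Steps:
x(G, C) = 1/(C + G)
l(y, m) = 3 + m
Z = -15 (Z = (6*(-5))/(4 - 2) = -30/2 = -30*1/2 = -15)
B(O) = -15
B(l(0, 0))*(-6958) = -15*(-6958) = 104370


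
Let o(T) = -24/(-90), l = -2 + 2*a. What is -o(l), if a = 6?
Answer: -4/15 ≈ -0.26667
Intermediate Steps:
l = 10 (l = -2 + 2*6 = -2 + 12 = 10)
o(T) = 4/15 (o(T) = -24*(-1/90) = 4/15)
-o(l) = -1*4/15 = -4/15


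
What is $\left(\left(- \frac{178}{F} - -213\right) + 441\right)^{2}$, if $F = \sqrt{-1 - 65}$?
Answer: $\frac{14098786}{33} + \frac{38804 i \sqrt{66}}{11} \approx 4.2724 \cdot 10^{5} + 28659.0 i$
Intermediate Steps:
$F = i \sqrt{66}$ ($F = \sqrt{-66} = i \sqrt{66} \approx 8.124 i$)
$\left(\left(- \frac{178}{F} - -213\right) + 441\right)^{2} = \left(\left(- \frac{178}{i \sqrt{66}} - -213\right) + 441\right)^{2} = \left(\left(- 178 \left(- \frac{i \sqrt{66}}{66}\right) + 213\right) + 441\right)^{2} = \left(\left(\frac{89 i \sqrt{66}}{33} + 213\right) + 441\right)^{2} = \left(\left(213 + \frac{89 i \sqrt{66}}{33}\right) + 441\right)^{2} = \left(654 + \frac{89 i \sqrt{66}}{33}\right)^{2}$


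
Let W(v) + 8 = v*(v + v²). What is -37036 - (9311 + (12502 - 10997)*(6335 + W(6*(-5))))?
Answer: 29712018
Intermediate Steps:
W(v) = -8 + v*(v + v²)
-37036 - (9311 + (12502 - 10997)*(6335 + W(6*(-5)))) = -37036 - (9311 + (12502 - 10997)*(6335 + (-8 + (6*(-5))² + (6*(-5))³))) = -37036 - (9311 + 1505*(6335 + (-8 + (-30)² + (-30)³))) = -37036 - (9311 + 1505*(6335 + (-8 + 900 - 27000))) = -37036 - (9311 + 1505*(6335 - 26108)) = -37036 - (9311 + 1505*(-19773)) = -37036 - (9311 - 29758365) = -37036 - 1*(-29749054) = -37036 + 29749054 = 29712018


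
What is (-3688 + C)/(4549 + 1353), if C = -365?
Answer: -4053/5902 ≈ -0.68672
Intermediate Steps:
(-3688 + C)/(4549 + 1353) = (-3688 - 365)/(4549 + 1353) = -4053/5902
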